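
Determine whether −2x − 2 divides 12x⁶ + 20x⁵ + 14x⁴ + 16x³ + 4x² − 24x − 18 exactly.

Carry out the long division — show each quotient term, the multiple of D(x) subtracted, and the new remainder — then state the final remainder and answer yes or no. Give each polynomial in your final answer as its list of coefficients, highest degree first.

Step 1: lead(12x⁶ + 20x⁵ + 14x⁴ + 16x³ + 4x² − 24x − 18) ÷ lead(D) = 12x⁶ ÷ −2x = −6x⁵. Subtract (−6x⁵)·D = 12x⁶ + 12x⁵. Remainder: 8x⁵ + 14x⁴ + 16x³ + 4x² − 24x − 18.
Step 2: lead(8x⁵ + 14x⁴ + 16x³ + 4x² − 24x − 18) ÷ lead(D) = 8x⁵ ÷ −2x = −4x⁴. Subtract (−4x⁴)·D = 8x⁵ + 8x⁴. Remainder: 6x⁴ + 16x³ + 4x² − 24x − 18.
Step 3: lead(6x⁴ + 16x³ + 4x² − 24x − 18) ÷ lead(D) = 6x⁴ ÷ −2x = −3x³. Subtract (−3x³)·D = 6x⁴ + 6x³. Remainder: 10x³ + 4x² − 24x − 18.
Step 4: lead(10x³ + 4x² − 24x − 18) ÷ lead(D) = 10x³ ÷ −2x = −5x². Subtract (−5x²)·D = 10x³ + 10x². Remainder: −6x² − 24x − 18.
Step 5: lead(−6x² − 24x − 18) ÷ lead(D) = −6x² ÷ −2x = 3x. Subtract (3x)·D = −6x² − 6x. Remainder: −18x − 18.
Step 6: lead(−18x − 18) ÷ lead(D) = −18x ÷ −2x = 9. Subtract (9)·D = −18x − 18. Remainder: 0.

R = [0], so D(x) is a factor of P(x). yes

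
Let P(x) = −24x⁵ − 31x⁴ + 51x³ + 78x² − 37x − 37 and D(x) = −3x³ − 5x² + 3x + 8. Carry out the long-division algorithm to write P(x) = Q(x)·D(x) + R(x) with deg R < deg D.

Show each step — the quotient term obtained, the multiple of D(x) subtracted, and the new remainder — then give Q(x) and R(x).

Step 1: lead(−24x⁵ − 31x⁴ + 51x³ + 78x² − 37x − 37) ÷ lead(D) = −24x⁵ ÷ −3x³ = 8x². Subtract (8x²)·D = −24x⁵ − 40x⁴ + 24x³ + 64x². Remainder: 9x⁴ + 27x³ + 14x² − 37x − 37.
Step 2: lead(9x⁴ + 27x³ + 14x² − 37x − 37) ÷ lead(D) = 9x⁴ ÷ −3x³ = −3x. Subtract (−3x)·D = 9x⁴ + 15x³ − 9x² − 24x. Remainder: 12x³ + 23x² − 13x − 37.
Step 3: lead(12x³ + 23x² − 13x − 37) ÷ lead(D) = 12x³ ÷ −3x³ = −4. Subtract (−4)·D = 12x³ + 20x² − 12x − 32. Remainder: 3x² − x − 5.

Q(x) = 8x² − 3x − 4; R(x) = 3x² − x − 5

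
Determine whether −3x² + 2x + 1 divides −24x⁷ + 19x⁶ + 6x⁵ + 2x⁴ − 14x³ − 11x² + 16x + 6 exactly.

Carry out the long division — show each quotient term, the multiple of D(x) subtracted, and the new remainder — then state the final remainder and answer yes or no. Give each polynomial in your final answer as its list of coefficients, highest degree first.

R = [0], so D(x) is a factor of P(x). yes

Step 1: lead(−24x⁷ + 19x⁶ + 6x⁵ + 2x⁴ − 14x³ − 11x² + 16x + 6) ÷ lead(D) = −24x⁷ ÷ −3x² = 8x⁵. Subtract (8x⁵)·D = −24x⁷ + 16x⁶ + 8x⁵. Remainder: 3x⁶ − 2x⁵ + 2x⁴ − 14x³ − 11x² + 16x + 6.
Step 2: lead(3x⁶ − 2x⁵ + 2x⁴ − 14x³ − 11x² + 16x + 6) ÷ lead(D) = 3x⁶ ÷ −3x² = −x⁴. Subtract (−x⁴)·D = 3x⁶ − 2x⁵ − x⁴. Remainder: 3x⁴ − 14x³ − 11x² + 16x + 6.
Step 3: lead(3x⁴ − 14x³ − 11x² + 16x + 6) ÷ lead(D) = 3x⁴ ÷ −3x² = −x². Subtract (−x²)·D = 3x⁴ − 2x³ − x². Remainder: −12x³ − 10x² + 16x + 6.
Step 4: lead(−12x³ − 10x² + 16x + 6) ÷ lead(D) = −12x³ ÷ −3x² = 4x. Subtract (4x)·D = −12x³ + 8x² + 4x. Remainder: −18x² + 12x + 6.
Step 5: lead(−18x² + 12x + 6) ÷ lead(D) = −18x² ÷ −3x² = 6. Subtract (6)·D = −18x² + 12x + 6. Remainder: 0.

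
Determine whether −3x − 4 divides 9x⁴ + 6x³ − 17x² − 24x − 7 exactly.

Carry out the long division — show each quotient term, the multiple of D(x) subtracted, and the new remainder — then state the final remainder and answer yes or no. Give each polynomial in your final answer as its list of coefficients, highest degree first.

R = [9], so D(x) is not a factor of P(x). no

Step 1: lead(9x⁴ + 6x³ − 17x² − 24x − 7) ÷ lead(D) = 9x⁴ ÷ −3x = −3x³. Subtract (−3x³)·D = 9x⁴ + 12x³. Remainder: −6x³ − 17x² − 24x − 7.
Step 2: lead(−6x³ − 17x² − 24x − 7) ÷ lead(D) = −6x³ ÷ −3x = 2x². Subtract (2x²)·D = −6x³ − 8x². Remainder: −9x² − 24x − 7.
Step 3: lead(−9x² − 24x − 7) ÷ lead(D) = −9x² ÷ −3x = 3x. Subtract (3x)·D = −9x² − 12x. Remainder: −12x − 7.
Step 4: lead(−12x − 7) ÷ lead(D) = −12x ÷ −3x = 4. Subtract (4)·D = −12x − 16. Remainder: 9.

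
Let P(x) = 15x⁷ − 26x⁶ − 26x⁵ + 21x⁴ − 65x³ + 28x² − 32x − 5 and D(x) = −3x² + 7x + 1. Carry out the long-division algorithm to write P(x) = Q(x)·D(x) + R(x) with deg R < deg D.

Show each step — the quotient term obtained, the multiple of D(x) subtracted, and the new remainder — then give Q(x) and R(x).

Q(x) = −5x⁵ − 3x⁴ − 8x² + 3x − 5; R(x) = 0

Step 1: lead(15x⁷ − 26x⁶ − 26x⁵ + 21x⁴ − 65x³ + 28x² − 32x − 5) ÷ lead(D) = 15x⁷ ÷ −3x² = −5x⁵. Subtract (−5x⁵)·D = 15x⁷ − 35x⁶ − 5x⁵. Remainder: 9x⁶ − 21x⁵ + 21x⁴ − 65x³ + 28x² − 32x − 5.
Step 2: lead(9x⁶ − 21x⁵ + 21x⁴ − 65x³ + 28x² − 32x − 5) ÷ lead(D) = 9x⁶ ÷ −3x² = −3x⁴. Subtract (−3x⁴)·D = 9x⁶ − 21x⁵ − 3x⁴. Remainder: 24x⁴ − 65x³ + 28x² − 32x − 5.
Step 3: lead(24x⁴ − 65x³ + 28x² − 32x − 5) ÷ lead(D) = 24x⁴ ÷ −3x² = −8x². Subtract (−8x²)·D = 24x⁴ − 56x³ − 8x². Remainder: −9x³ + 36x² − 32x − 5.
Step 4: lead(−9x³ + 36x² − 32x − 5) ÷ lead(D) = −9x³ ÷ −3x² = 3x. Subtract (3x)·D = −9x³ + 21x² + 3x. Remainder: 15x² − 35x − 5.
Step 5: lead(15x² − 35x − 5) ÷ lead(D) = 15x² ÷ −3x² = −5. Subtract (−5)·D = 15x² − 35x − 5. Remainder: 0.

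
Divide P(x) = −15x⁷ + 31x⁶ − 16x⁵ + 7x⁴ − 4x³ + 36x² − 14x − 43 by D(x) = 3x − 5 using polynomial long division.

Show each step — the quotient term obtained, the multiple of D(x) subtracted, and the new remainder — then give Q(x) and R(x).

Step 1: lead(−15x⁷ + 31x⁶ − 16x⁵ + 7x⁴ − 4x³ + 36x² − 14x − 43) ÷ lead(D) = −15x⁷ ÷ 3x = −5x⁶. Subtract (−5x⁶)·D = −15x⁷ + 25x⁶. Remainder: 6x⁶ − 16x⁵ + 7x⁴ − 4x³ + 36x² − 14x − 43.
Step 2: lead(6x⁶ − 16x⁵ + 7x⁴ − 4x³ + 36x² − 14x − 43) ÷ lead(D) = 6x⁶ ÷ 3x = 2x⁵. Subtract (2x⁵)·D = 6x⁶ − 10x⁵. Remainder: −6x⁵ + 7x⁴ − 4x³ + 36x² − 14x − 43.
Step 3: lead(−6x⁵ + 7x⁴ − 4x³ + 36x² − 14x − 43) ÷ lead(D) = −6x⁵ ÷ 3x = −2x⁴. Subtract (−2x⁴)·D = −6x⁵ + 10x⁴. Remainder: −3x⁴ − 4x³ + 36x² − 14x − 43.
Step 4: lead(−3x⁴ − 4x³ + 36x² − 14x − 43) ÷ lead(D) = −3x⁴ ÷ 3x = −x³. Subtract (−x³)·D = −3x⁴ + 5x³. Remainder: −9x³ + 36x² − 14x − 43.
Step 5: lead(−9x³ + 36x² − 14x − 43) ÷ lead(D) = −9x³ ÷ 3x = −3x². Subtract (−3x²)·D = −9x³ + 15x². Remainder: 21x² − 14x − 43.
Step 6: lead(21x² − 14x − 43) ÷ lead(D) = 21x² ÷ 3x = 7x. Subtract (7x)·D = 21x² − 35x. Remainder: 21x − 43.
Step 7: lead(21x − 43) ÷ lead(D) = 21x ÷ 3x = 7. Subtract (7)·D = 21x − 35. Remainder: −8.

Q(x) = −5x⁶ + 2x⁵ − 2x⁴ − x³ − 3x² + 7x + 7; R(x) = −8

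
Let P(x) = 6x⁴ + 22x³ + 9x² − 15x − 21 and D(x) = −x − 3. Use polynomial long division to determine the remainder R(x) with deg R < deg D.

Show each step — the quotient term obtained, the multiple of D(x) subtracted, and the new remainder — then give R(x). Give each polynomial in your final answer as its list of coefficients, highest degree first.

R = [-3]

Step 1: lead(6x⁴ + 22x³ + 9x² − 15x − 21) ÷ lead(D) = 6x⁴ ÷ −x = −6x³. Subtract (−6x³)·D = 6x⁴ + 18x³. Remainder: 4x³ + 9x² − 15x − 21.
Step 2: lead(4x³ + 9x² − 15x − 21) ÷ lead(D) = 4x³ ÷ −x = −4x². Subtract (−4x²)·D = 4x³ + 12x². Remainder: −3x² − 15x − 21.
Step 3: lead(−3x² − 15x − 21) ÷ lead(D) = −3x² ÷ −x = 3x. Subtract (3x)·D = −3x² − 9x. Remainder: −6x − 21.
Step 4: lead(−6x − 21) ÷ lead(D) = −6x ÷ −x = 6. Subtract (6)·D = −6x − 18. Remainder: −3.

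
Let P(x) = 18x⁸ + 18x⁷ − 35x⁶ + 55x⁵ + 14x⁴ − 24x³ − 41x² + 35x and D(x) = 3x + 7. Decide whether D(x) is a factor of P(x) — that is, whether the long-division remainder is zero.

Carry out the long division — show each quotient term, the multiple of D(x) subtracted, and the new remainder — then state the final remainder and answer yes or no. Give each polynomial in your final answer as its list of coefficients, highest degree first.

R = [0], so D(x) is a factor of P(x). yes

Step 1: lead(18x⁸ + 18x⁷ − 35x⁶ + 55x⁵ + 14x⁴ − 24x³ − 41x² + 35x) ÷ lead(D) = 18x⁸ ÷ 3x = 6x⁷. Subtract (6x⁷)·D = 18x⁸ + 42x⁷. Remainder: −24x⁷ − 35x⁶ + 55x⁵ + 14x⁴ − 24x³ − 41x² + 35x.
Step 2: lead(−24x⁷ − 35x⁶ + 55x⁵ + 14x⁴ − 24x³ − 41x² + 35x) ÷ lead(D) = −24x⁷ ÷ 3x = −8x⁶. Subtract (−8x⁶)·D = −24x⁷ − 56x⁶. Remainder: 21x⁶ + 55x⁵ + 14x⁴ − 24x³ − 41x² + 35x.
Step 3: lead(21x⁶ + 55x⁵ + 14x⁴ − 24x³ − 41x² + 35x) ÷ lead(D) = 21x⁶ ÷ 3x = 7x⁵. Subtract (7x⁵)·D = 21x⁶ + 49x⁵. Remainder: 6x⁵ + 14x⁴ − 24x³ − 41x² + 35x.
Step 4: lead(6x⁵ + 14x⁴ − 24x³ − 41x² + 35x) ÷ lead(D) = 6x⁵ ÷ 3x = 2x⁴. Subtract (2x⁴)·D = 6x⁵ + 14x⁴. Remainder: −24x³ − 41x² + 35x.
Step 5: lead(−24x³ − 41x² + 35x) ÷ lead(D) = −24x³ ÷ 3x = −8x². Subtract (−8x²)·D = −24x³ − 56x². Remainder: 15x² + 35x.
Step 6: lead(15x² + 35x) ÷ lead(D) = 15x² ÷ 3x = 5x. Subtract (5x)·D = 15x² + 35x. Remainder: 0.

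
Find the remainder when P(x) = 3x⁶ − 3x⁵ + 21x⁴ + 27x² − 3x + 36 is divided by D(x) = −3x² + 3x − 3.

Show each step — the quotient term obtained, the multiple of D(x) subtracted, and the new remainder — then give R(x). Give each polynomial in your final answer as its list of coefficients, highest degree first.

R = [6, 9]

Step 1: lead(3x⁶ − 3x⁵ + 21x⁴ + 27x² − 3x + 36) ÷ lead(D) = 3x⁶ ÷ −3x² = −x⁴. Subtract (−x⁴)·D = 3x⁶ − 3x⁵ + 3x⁴. Remainder: 18x⁴ + 27x² − 3x + 36.
Step 2: lead(18x⁴ + 27x² − 3x + 36) ÷ lead(D) = 18x⁴ ÷ −3x² = −6x². Subtract (−6x²)·D = 18x⁴ − 18x³ + 18x². Remainder: 18x³ + 9x² − 3x + 36.
Step 3: lead(18x³ + 9x² − 3x + 36) ÷ lead(D) = 18x³ ÷ −3x² = −6x. Subtract (−6x)·D = 18x³ − 18x² + 18x. Remainder: 27x² − 21x + 36.
Step 4: lead(27x² − 21x + 36) ÷ lead(D) = 27x² ÷ −3x² = −9. Subtract (−9)·D = 27x² − 27x + 27. Remainder: 6x + 9.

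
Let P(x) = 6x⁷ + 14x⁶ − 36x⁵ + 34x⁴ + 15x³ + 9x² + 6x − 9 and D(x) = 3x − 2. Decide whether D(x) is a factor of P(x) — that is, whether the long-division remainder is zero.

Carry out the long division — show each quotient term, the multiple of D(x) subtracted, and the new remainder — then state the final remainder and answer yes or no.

R(x) = 7, so D(x) is not a factor of P(x). no

Step 1: lead(6x⁷ + 14x⁶ − 36x⁵ + 34x⁴ + 15x³ + 9x² + 6x − 9) ÷ lead(D) = 6x⁷ ÷ 3x = 2x⁶. Subtract (2x⁶)·D = 6x⁷ − 4x⁶. Remainder: 18x⁶ − 36x⁵ + 34x⁴ + 15x³ + 9x² + 6x − 9.
Step 2: lead(18x⁶ − 36x⁵ + 34x⁴ + 15x³ + 9x² + 6x − 9) ÷ lead(D) = 18x⁶ ÷ 3x = 6x⁵. Subtract (6x⁵)·D = 18x⁶ − 12x⁵. Remainder: −24x⁵ + 34x⁴ + 15x³ + 9x² + 6x − 9.
Step 3: lead(−24x⁵ + 34x⁴ + 15x³ + 9x² + 6x − 9) ÷ lead(D) = −24x⁵ ÷ 3x = −8x⁴. Subtract (−8x⁴)·D = −24x⁵ + 16x⁴. Remainder: 18x⁴ + 15x³ + 9x² + 6x − 9.
Step 4: lead(18x⁴ + 15x³ + 9x² + 6x − 9) ÷ lead(D) = 18x⁴ ÷ 3x = 6x³. Subtract (6x³)·D = 18x⁴ − 12x³. Remainder: 27x³ + 9x² + 6x − 9.
Step 5: lead(27x³ + 9x² + 6x − 9) ÷ lead(D) = 27x³ ÷ 3x = 9x². Subtract (9x²)·D = 27x³ − 18x². Remainder: 27x² + 6x − 9.
Step 6: lead(27x² + 6x − 9) ÷ lead(D) = 27x² ÷ 3x = 9x. Subtract (9x)·D = 27x² − 18x. Remainder: 24x − 9.
Step 7: lead(24x − 9) ÷ lead(D) = 24x ÷ 3x = 8. Subtract (8)·D = 24x − 16. Remainder: 7.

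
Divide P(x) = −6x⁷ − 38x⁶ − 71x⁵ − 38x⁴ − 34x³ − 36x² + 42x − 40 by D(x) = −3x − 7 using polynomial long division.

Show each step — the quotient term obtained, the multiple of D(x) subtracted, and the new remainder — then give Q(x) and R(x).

Q(x) = 2x⁶ + 8x⁵ + 5x⁴ + x³ + 9x² − 9x + 7; R(x) = 9

Step 1: lead(−6x⁷ − 38x⁶ − 71x⁵ − 38x⁴ − 34x³ − 36x² + 42x − 40) ÷ lead(D) = −6x⁷ ÷ −3x = 2x⁶. Subtract (2x⁶)·D = −6x⁷ − 14x⁶. Remainder: −24x⁶ − 71x⁵ − 38x⁴ − 34x³ − 36x² + 42x − 40.
Step 2: lead(−24x⁶ − 71x⁵ − 38x⁴ − 34x³ − 36x² + 42x − 40) ÷ lead(D) = −24x⁶ ÷ −3x = 8x⁵. Subtract (8x⁵)·D = −24x⁶ − 56x⁵. Remainder: −15x⁵ − 38x⁴ − 34x³ − 36x² + 42x − 40.
Step 3: lead(−15x⁵ − 38x⁴ − 34x³ − 36x² + 42x − 40) ÷ lead(D) = −15x⁵ ÷ −3x = 5x⁴. Subtract (5x⁴)·D = −15x⁵ − 35x⁴. Remainder: −3x⁴ − 34x³ − 36x² + 42x − 40.
Step 4: lead(−3x⁴ − 34x³ − 36x² + 42x − 40) ÷ lead(D) = −3x⁴ ÷ −3x = x³. Subtract (x³)·D = −3x⁴ − 7x³. Remainder: −27x³ − 36x² + 42x − 40.
Step 5: lead(−27x³ − 36x² + 42x − 40) ÷ lead(D) = −27x³ ÷ −3x = 9x². Subtract (9x²)·D = −27x³ − 63x². Remainder: 27x² + 42x − 40.
Step 6: lead(27x² + 42x − 40) ÷ lead(D) = 27x² ÷ −3x = −9x. Subtract (−9x)·D = 27x² + 63x. Remainder: −21x − 40.
Step 7: lead(−21x − 40) ÷ lead(D) = −21x ÷ −3x = 7. Subtract (7)·D = −21x − 49. Remainder: 9.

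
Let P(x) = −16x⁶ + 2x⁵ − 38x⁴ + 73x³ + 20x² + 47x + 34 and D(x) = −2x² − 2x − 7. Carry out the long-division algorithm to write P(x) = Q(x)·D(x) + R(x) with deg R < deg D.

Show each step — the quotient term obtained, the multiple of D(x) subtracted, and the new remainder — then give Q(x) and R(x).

Q(x) = 8x⁴ − 9x³ − 5x − 5; R(x) = 2x − 1

Step 1: lead(−16x⁶ + 2x⁵ − 38x⁴ + 73x³ + 20x² + 47x + 34) ÷ lead(D) = −16x⁶ ÷ −2x² = 8x⁴. Subtract (8x⁴)·D = −16x⁶ − 16x⁵ − 56x⁴. Remainder: 18x⁵ + 18x⁴ + 73x³ + 20x² + 47x + 34.
Step 2: lead(18x⁵ + 18x⁴ + 73x³ + 20x² + 47x + 34) ÷ lead(D) = 18x⁵ ÷ −2x² = −9x³. Subtract (−9x³)·D = 18x⁵ + 18x⁴ + 63x³. Remainder: 10x³ + 20x² + 47x + 34.
Step 3: lead(10x³ + 20x² + 47x + 34) ÷ lead(D) = 10x³ ÷ −2x² = −5x. Subtract (−5x)·D = 10x³ + 10x² + 35x. Remainder: 10x² + 12x + 34.
Step 4: lead(10x² + 12x + 34) ÷ lead(D) = 10x² ÷ −2x² = −5. Subtract (−5)·D = 10x² + 10x + 35. Remainder: 2x − 1.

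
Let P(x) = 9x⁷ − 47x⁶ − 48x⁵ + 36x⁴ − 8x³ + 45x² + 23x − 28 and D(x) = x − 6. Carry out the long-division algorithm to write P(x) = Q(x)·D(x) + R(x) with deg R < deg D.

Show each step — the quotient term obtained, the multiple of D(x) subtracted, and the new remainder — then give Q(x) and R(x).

Step 1: lead(9x⁷ − 47x⁶ − 48x⁵ + 36x⁴ − 8x³ + 45x² + 23x − 28) ÷ lead(D) = 9x⁷ ÷ x = 9x⁶. Subtract (9x⁶)·D = 9x⁷ − 54x⁶. Remainder: 7x⁶ − 48x⁵ + 36x⁴ − 8x³ + 45x² + 23x − 28.
Step 2: lead(7x⁶ − 48x⁵ + 36x⁴ − 8x³ + 45x² + 23x − 28) ÷ lead(D) = 7x⁶ ÷ x = 7x⁵. Subtract (7x⁵)·D = 7x⁶ − 42x⁵. Remainder: −6x⁵ + 36x⁴ − 8x³ + 45x² + 23x − 28.
Step 3: lead(−6x⁵ + 36x⁴ − 8x³ + 45x² + 23x − 28) ÷ lead(D) = −6x⁵ ÷ x = −6x⁴. Subtract (−6x⁴)·D = −6x⁵ + 36x⁴. Remainder: −8x³ + 45x² + 23x − 28.
Step 4: lead(−8x³ + 45x² + 23x − 28) ÷ lead(D) = −8x³ ÷ x = −8x². Subtract (−8x²)·D = −8x³ + 48x². Remainder: −3x² + 23x − 28.
Step 5: lead(−3x² + 23x − 28) ÷ lead(D) = −3x² ÷ x = −3x. Subtract (−3x)·D = −3x² + 18x. Remainder: 5x − 28.
Step 6: lead(5x − 28) ÷ lead(D) = 5x ÷ x = 5. Subtract (5)·D = 5x − 30. Remainder: 2.

Q(x) = 9x⁶ + 7x⁵ − 6x⁴ − 8x² − 3x + 5; R(x) = 2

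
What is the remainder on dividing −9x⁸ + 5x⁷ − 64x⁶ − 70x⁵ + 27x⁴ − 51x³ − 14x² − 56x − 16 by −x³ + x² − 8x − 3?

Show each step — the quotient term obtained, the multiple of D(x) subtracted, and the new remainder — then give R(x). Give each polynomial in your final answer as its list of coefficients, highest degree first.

R = [5]

Step 1: lead(−9x⁸ + 5x⁷ − 64x⁶ − 70x⁵ + 27x⁴ − 51x³ − 14x² − 56x − 16) ÷ lead(D) = −9x⁸ ÷ −x³ = 9x⁵. Subtract (9x⁵)·D = −9x⁸ + 9x⁷ − 72x⁶ − 27x⁵. Remainder: −4x⁷ + 8x⁶ − 43x⁵ + 27x⁴ − 51x³ − 14x² − 56x − 16.
Step 2: lead(−4x⁷ + 8x⁶ − 43x⁵ + 27x⁴ − 51x³ − 14x² − 56x − 16) ÷ lead(D) = −4x⁷ ÷ −x³ = 4x⁴. Subtract (4x⁴)·D = −4x⁷ + 4x⁶ − 32x⁵ − 12x⁴. Remainder: 4x⁶ − 11x⁵ + 39x⁴ − 51x³ − 14x² − 56x − 16.
Step 3: lead(4x⁶ − 11x⁵ + 39x⁴ − 51x³ − 14x² − 56x − 16) ÷ lead(D) = 4x⁶ ÷ −x³ = −4x³. Subtract (−4x³)·D = 4x⁶ − 4x⁵ + 32x⁴ + 12x³. Remainder: −7x⁵ + 7x⁴ − 63x³ − 14x² − 56x − 16.
Step 4: lead(−7x⁵ + 7x⁴ − 63x³ − 14x² − 56x − 16) ÷ lead(D) = −7x⁵ ÷ −x³ = 7x². Subtract (7x²)·D = −7x⁵ + 7x⁴ − 56x³ − 21x². Remainder: −7x³ + 7x² − 56x − 16.
Step 5: lead(−7x³ + 7x² − 56x − 16) ÷ lead(D) = −7x³ ÷ −x³ = 7. Subtract (7)·D = −7x³ + 7x² − 56x − 21. Remainder: 5.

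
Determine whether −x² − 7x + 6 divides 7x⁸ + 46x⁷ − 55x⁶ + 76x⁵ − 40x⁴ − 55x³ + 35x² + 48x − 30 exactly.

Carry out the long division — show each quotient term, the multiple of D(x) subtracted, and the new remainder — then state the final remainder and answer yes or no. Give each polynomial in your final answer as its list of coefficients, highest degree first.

R = [6], so D(x) is not a factor of P(x). no

Step 1: lead(7x⁸ + 46x⁷ − 55x⁶ + 76x⁵ − 40x⁴ − 55x³ + 35x² + 48x − 30) ÷ lead(D) = 7x⁸ ÷ −x² = −7x⁶. Subtract (−7x⁶)·D = 7x⁸ + 49x⁷ − 42x⁶. Remainder: −3x⁷ − 13x⁶ + 76x⁵ − 40x⁴ − 55x³ + 35x² + 48x − 30.
Step 2: lead(−3x⁷ − 13x⁶ + 76x⁵ − 40x⁴ − 55x³ + 35x² + 48x − 30) ÷ lead(D) = −3x⁷ ÷ −x² = 3x⁵. Subtract (3x⁵)·D = −3x⁷ − 21x⁶ + 18x⁵. Remainder: 8x⁶ + 58x⁵ − 40x⁴ − 55x³ + 35x² + 48x − 30.
Step 3: lead(8x⁶ + 58x⁵ − 40x⁴ − 55x³ + 35x² + 48x − 30) ÷ lead(D) = 8x⁶ ÷ −x² = −8x⁴. Subtract (−8x⁴)·D = 8x⁶ + 56x⁵ − 48x⁴. Remainder: 2x⁵ + 8x⁴ − 55x³ + 35x² + 48x − 30.
Step 4: lead(2x⁵ + 8x⁴ − 55x³ + 35x² + 48x − 30) ÷ lead(D) = 2x⁵ ÷ −x² = −2x³. Subtract (−2x³)·D = 2x⁵ + 14x⁴ − 12x³. Remainder: −6x⁴ − 43x³ + 35x² + 48x − 30.
Step 5: lead(−6x⁴ − 43x³ + 35x² + 48x − 30) ÷ lead(D) = −6x⁴ ÷ −x² = 6x². Subtract (6x²)·D = −6x⁴ − 42x³ + 36x². Remainder: −x³ − x² + 48x − 30.
Step 6: lead(−x³ − x² + 48x − 30) ÷ lead(D) = −x³ ÷ −x² = x. Subtract (x)·D = −x³ − 7x² + 6x. Remainder: 6x² + 42x − 30.
Step 7: lead(6x² + 42x − 30) ÷ lead(D) = 6x² ÷ −x² = −6. Subtract (−6)·D = 6x² + 42x − 36. Remainder: 6.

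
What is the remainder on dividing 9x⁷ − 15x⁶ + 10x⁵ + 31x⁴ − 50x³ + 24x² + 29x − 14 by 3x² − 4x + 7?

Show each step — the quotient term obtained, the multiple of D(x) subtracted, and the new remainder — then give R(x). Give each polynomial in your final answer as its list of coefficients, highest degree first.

Step 1: lead(9x⁷ − 15x⁶ + 10x⁵ + 31x⁴ − 50x³ + 24x² + 29x − 14) ÷ lead(D) = 9x⁷ ÷ 3x² = 3x⁵. Subtract (3x⁵)·D = 9x⁷ − 12x⁶ + 21x⁵. Remainder: −3x⁶ − 11x⁵ + 31x⁴ − 50x³ + 24x² + 29x − 14.
Step 2: lead(−3x⁶ − 11x⁵ + 31x⁴ − 50x³ + 24x² + 29x − 14) ÷ lead(D) = −3x⁶ ÷ 3x² = −x⁴. Subtract (−x⁴)·D = −3x⁶ + 4x⁵ − 7x⁴. Remainder: −15x⁵ + 38x⁴ − 50x³ + 24x² + 29x − 14.
Step 3: lead(−15x⁵ + 38x⁴ − 50x³ + 24x² + 29x − 14) ÷ lead(D) = −15x⁵ ÷ 3x² = −5x³. Subtract (−5x³)·D = −15x⁵ + 20x⁴ − 35x³. Remainder: 18x⁴ − 15x³ + 24x² + 29x − 14.
Step 4: lead(18x⁴ − 15x³ + 24x² + 29x − 14) ÷ lead(D) = 18x⁴ ÷ 3x² = 6x². Subtract (6x²)·D = 18x⁴ − 24x³ + 42x². Remainder: 9x³ − 18x² + 29x − 14.
Step 5: lead(9x³ − 18x² + 29x − 14) ÷ lead(D) = 9x³ ÷ 3x² = 3x. Subtract (3x)·D = 9x³ − 12x² + 21x. Remainder: −6x² + 8x − 14.
Step 6: lead(−6x² + 8x − 14) ÷ lead(D) = −6x² ÷ 3x² = −2. Subtract (−2)·D = −6x² + 8x − 14. Remainder: 0.

R = [0]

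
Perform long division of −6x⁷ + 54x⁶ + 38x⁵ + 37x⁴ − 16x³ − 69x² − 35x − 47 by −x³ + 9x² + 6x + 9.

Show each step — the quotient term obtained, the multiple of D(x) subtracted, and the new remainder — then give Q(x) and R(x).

Q(x) = 6x⁴ − 2x² − x − 5; R(x) = 4x − 2

Step 1: lead(−6x⁷ + 54x⁶ + 38x⁵ + 37x⁴ − 16x³ − 69x² − 35x − 47) ÷ lead(D) = −6x⁷ ÷ −x³ = 6x⁴. Subtract (6x⁴)·D = −6x⁷ + 54x⁶ + 36x⁵ + 54x⁴. Remainder: 2x⁵ − 17x⁴ − 16x³ − 69x² − 35x − 47.
Step 2: lead(2x⁵ − 17x⁴ − 16x³ − 69x² − 35x − 47) ÷ lead(D) = 2x⁵ ÷ −x³ = −2x². Subtract (−2x²)·D = 2x⁵ − 18x⁴ − 12x³ − 18x². Remainder: x⁴ − 4x³ − 51x² − 35x − 47.
Step 3: lead(x⁴ − 4x³ − 51x² − 35x − 47) ÷ lead(D) = x⁴ ÷ −x³ = −x. Subtract (−x)·D = x⁴ − 9x³ − 6x² − 9x. Remainder: 5x³ − 45x² − 26x − 47.
Step 4: lead(5x³ − 45x² − 26x − 47) ÷ lead(D) = 5x³ ÷ −x³ = −5. Subtract (−5)·D = 5x³ − 45x² − 30x − 45. Remainder: 4x − 2.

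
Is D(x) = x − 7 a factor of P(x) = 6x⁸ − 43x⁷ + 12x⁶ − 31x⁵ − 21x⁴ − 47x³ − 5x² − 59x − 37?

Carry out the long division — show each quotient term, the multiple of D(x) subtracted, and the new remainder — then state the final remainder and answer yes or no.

R(x) = −9, so D(x) is not a factor of P(x). no

Step 1: lead(6x⁸ − 43x⁷ + 12x⁶ − 31x⁵ − 21x⁴ − 47x³ − 5x² − 59x − 37) ÷ lead(D) = 6x⁸ ÷ x = 6x⁷. Subtract (6x⁷)·D = 6x⁸ − 42x⁷. Remainder: −x⁷ + 12x⁶ − 31x⁵ − 21x⁴ − 47x³ − 5x² − 59x − 37.
Step 2: lead(−x⁷ + 12x⁶ − 31x⁵ − 21x⁴ − 47x³ − 5x² − 59x − 37) ÷ lead(D) = −x⁷ ÷ x = −x⁶. Subtract (−x⁶)·D = −x⁷ + 7x⁶. Remainder: 5x⁶ − 31x⁵ − 21x⁴ − 47x³ − 5x² − 59x − 37.
Step 3: lead(5x⁶ − 31x⁵ − 21x⁴ − 47x³ − 5x² − 59x − 37) ÷ lead(D) = 5x⁶ ÷ x = 5x⁵. Subtract (5x⁵)·D = 5x⁶ − 35x⁵. Remainder: 4x⁵ − 21x⁴ − 47x³ − 5x² − 59x − 37.
Step 4: lead(4x⁵ − 21x⁴ − 47x³ − 5x² − 59x − 37) ÷ lead(D) = 4x⁵ ÷ x = 4x⁴. Subtract (4x⁴)·D = 4x⁵ − 28x⁴. Remainder: 7x⁴ − 47x³ − 5x² − 59x − 37.
Step 5: lead(7x⁴ − 47x³ − 5x² − 59x − 37) ÷ lead(D) = 7x⁴ ÷ x = 7x³. Subtract (7x³)·D = 7x⁴ − 49x³. Remainder: 2x³ − 5x² − 59x − 37.
Step 6: lead(2x³ − 5x² − 59x − 37) ÷ lead(D) = 2x³ ÷ x = 2x². Subtract (2x²)·D = 2x³ − 14x². Remainder: 9x² − 59x − 37.
Step 7: lead(9x² − 59x − 37) ÷ lead(D) = 9x² ÷ x = 9x. Subtract (9x)·D = 9x² − 63x. Remainder: 4x − 37.
Step 8: lead(4x − 37) ÷ lead(D) = 4x ÷ x = 4. Subtract (4)·D = 4x − 28. Remainder: −9.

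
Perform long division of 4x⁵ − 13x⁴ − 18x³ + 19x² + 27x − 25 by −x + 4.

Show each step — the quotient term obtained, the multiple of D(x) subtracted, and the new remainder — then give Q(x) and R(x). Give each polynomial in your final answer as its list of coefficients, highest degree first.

Q = [-4, -3, 6, 5, -7]; R = [3]

Step 1: lead(4x⁵ − 13x⁴ − 18x³ + 19x² + 27x − 25) ÷ lead(D) = 4x⁵ ÷ −x = −4x⁴. Subtract (−4x⁴)·D = 4x⁵ − 16x⁴. Remainder: 3x⁴ − 18x³ + 19x² + 27x − 25.
Step 2: lead(3x⁴ − 18x³ + 19x² + 27x − 25) ÷ lead(D) = 3x⁴ ÷ −x = −3x³. Subtract (−3x³)·D = 3x⁴ − 12x³. Remainder: −6x³ + 19x² + 27x − 25.
Step 3: lead(−6x³ + 19x² + 27x − 25) ÷ lead(D) = −6x³ ÷ −x = 6x². Subtract (6x²)·D = −6x³ + 24x². Remainder: −5x² + 27x − 25.
Step 4: lead(−5x² + 27x − 25) ÷ lead(D) = −5x² ÷ −x = 5x. Subtract (5x)·D = −5x² + 20x. Remainder: 7x − 25.
Step 5: lead(7x − 25) ÷ lead(D) = 7x ÷ −x = −7. Subtract (−7)·D = 7x − 28. Remainder: 3.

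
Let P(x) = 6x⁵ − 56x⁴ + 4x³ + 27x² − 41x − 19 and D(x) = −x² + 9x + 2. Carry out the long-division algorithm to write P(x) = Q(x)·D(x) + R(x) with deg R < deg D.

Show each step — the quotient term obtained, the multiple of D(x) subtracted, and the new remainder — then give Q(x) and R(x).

Step 1: lead(6x⁵ − 56x⁴ + 4x³ + 27x² − 41x − 19) ÷ lead(D) = 6x⁵ ÷ −x² = −6x³. Subtract (−6x³)·D = 6x⁵ − 54x⁴ − 12x³. Remainder: −2x⁴ + 16x³ + 27x² − 41x − 19.
Step 2: lead(−2x⁴ + 16x³ + 27x² − 41x − 19) ÷ lead(D) = −2x⁴ ÷ −x² = 2x². Subtract (2x²)·D = −2x⁴ + 18x³ + 4x². Remainder: −2x³ + 23x² − 41x − 19.
Step 3: lead(−2x³ + 23x² − 41x − 19) ÷ lead(D) = −2x³ ÷ −x² = 2x. Subtract (2x)·D = −2x³ + 18x² + 4x. Remainder: 5x² − 45x − 19.
Step 4: lead(5x² − 45x − 19) ÷ lead(D) = 5x² ÷ −x² = −5. Subtract (−5)·D = 5x² − 45x − 10. Remainder: −9.

Q(x) = −6x³ + 2x² + 2x − 5; R(x) = −9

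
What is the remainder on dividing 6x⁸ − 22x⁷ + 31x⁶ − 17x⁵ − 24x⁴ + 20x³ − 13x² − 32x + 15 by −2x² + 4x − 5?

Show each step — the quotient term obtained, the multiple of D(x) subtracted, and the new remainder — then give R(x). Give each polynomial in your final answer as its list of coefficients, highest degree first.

R = [0]

Step 1: lead(6x⁸ − 22x⁷ + 31x⁶ − 17x⁵ − 24x⁴ + 20x³ − 13x² − 32x + 15) ÷ lead(D) = 6x⁸ ÷ −2x² = −3x⁶. Subtract (−3x⁶)·D = 6x⁸ − 12x⁷ + 15x⁶. Remainder: −10x⁷ + 16x⁶ − 17x⁵ − 24x⁴ + 20x³ − 13x² − 32x + 15.
Step 2: lead(−10x⁷ + 16x⁶ − 17x⁵ − 24x⁴ + 20x³ − 13x² − 32x + 15) ÷ lead(D) = −10x⁷ ÷ −2x² = 5x⁵. Subtract (5x⁵)·D = −10x⁷ + 20x⁶ − 25x⁵. Remainder: −4x⁶ + 8x⁵ − 24x⁴ + 20x³ − 13x² − 32x + 15.
Step 3: lead(−4x⁶ + 8x⁵ − 24x⁴ + 20x³ − 13x² − 32x + 15) ÷ lead(D) = −4x⁶ ÷ −2x² = 2x⁴. Subtract (2x⁴)·D = −4x⁶ + 8x⁵ − 10x⁴. Remainder: −14x⁴ + 20x³ − 13x² − 32x + 15.
Step 4: lead(−14x⁴ + 20x³ − 13x² − 32x + 15) ÷ lead(D) = −14x⁴ ÷ −2x² = 7x². Subtract (7x²)·D = −14x⁴ + 28x³ − 35x². Remainder: −8x³ + 22x² − 32x + 15.
Step 5: lead(−8x³ + 22x² − 32x + 15) ÷ lead(D) = −8x³ ÷ −2x² = 4x. Subtract (4x)·D = −8x³ + 16x² − 20x. Remainder: 6x² − 12x + 15.
Step 6: lead(6x² − 12x + 15) ÷ lead(D) = 6x² ÷ −2x² = −3. Subtract (−3)·D = 6x² − 12x + 15. Remainder: 0.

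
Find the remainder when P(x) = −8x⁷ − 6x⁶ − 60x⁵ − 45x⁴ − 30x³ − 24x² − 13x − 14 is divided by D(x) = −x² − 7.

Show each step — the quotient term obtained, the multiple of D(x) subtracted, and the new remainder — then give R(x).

Step 1: lead(−8x⁷ − 6x⁶ − 60x⁵ − 45x⁴ − 30x³ − 24x² − 13x − 14) ÷ lead(D) = −8x⁷ ÷ −x² = 8x⁵. Subtract (8x⁵)·D = −8x⁷ − 56x⁵. Remainder: −6x⁶ − 4x⁵ − 45x⁴ − 30x³ − 24x² − 13x − 14.
Step 2: lead(−6x⁶ − 4x⁵ − 45x⁴ − 30x³ − 24x² − 13x − 14) ÷ lead(D) = −6x⁶ ÷ −x² = 6x⁴. Subtract (6x⁴)·D = −6x⁶ − 42x⁴. Remainder: −4x⁵ − 3x⁴ − 30x³ − 24x² − 13x − 14.
Step 3: lead(−4x⁵ − 3x⁴ − 30x³ − 24x² − 13x − 14) ÷ lead(D) = −4x⁵ ÷ −x² = 4x³. Subtract (4x³)·D = −4x⁵ − 28x³. Remainder: −3x⁴ − 2x³ − 24x² − 13x − 14.
Step 4: lead(−3x⁴ − 2x³ − 24x² − 13x − 14) ÷ lead(D) = −3x⁴ ÷ −x² = 3x². Subtract (3x²)·D = −3x⁴ − 21x². Remainder: −2x³ − 3x² − 13x − 14.
Step 5: lead(−2x³ − 3x² − 13x − 14) ÷ lead(D) = −2x³ ÷ −x² = 2x. Subtract (2x)·D = −2x³ − 14x. Remainder: −3x² + x − 14.
Step 6: lead(−3x² + x − 14) ÷ lead(D) = −3x² ÷ −x² = 3. Subtract (3)·D = −3x² − 21. Remainder: x + 7.

R(x) = x + 7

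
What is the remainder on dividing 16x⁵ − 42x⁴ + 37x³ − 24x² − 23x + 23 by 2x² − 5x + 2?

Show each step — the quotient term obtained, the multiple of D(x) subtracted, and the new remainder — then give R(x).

R(x) = 6x + 5

Step 1: lead(16x⁵ − 42x⁴ + 37x³ − 24x² − 23x + 23) ÷ lead(D) = 16x⁵ ÷ 2x² = 8x³. Subtract (8x³)·D = 16x⁵ − 40x⁴ + 16x³. Remainder: −2x⁴ + 21x³ − 24x² − 23x + 23.
Step 2: lead(−2x⁴ + 21x³ − 24x² − 23x + 23) ÷ lead(D) = −2x⁴ ÷ 2x² = −x². Subtract (−x²)·D = −2x⁴ + 5x³ − 2x². Remainder: 16x³ − 22x² − 23x + 23.
Step 3: lead(16x³ − 22x² − 23x + 23) ÷ lead(D) = 16x³ ÷ 2x² = 8x. Subtract (8x)·D = 16x³ − 40x² + 16x. Remainder: 18x² − 39x + 23.
Step 4: lead(18x² − 39x + 23) ÷ lead(D) = 18x² ÷ 2x² = 9. Subtract (9)·D = 18x² − 45x + 18. Remainder: 6x + 5.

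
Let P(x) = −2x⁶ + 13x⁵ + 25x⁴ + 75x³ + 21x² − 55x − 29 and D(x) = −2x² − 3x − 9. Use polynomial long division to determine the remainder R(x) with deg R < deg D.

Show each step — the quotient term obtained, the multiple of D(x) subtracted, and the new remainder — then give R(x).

R(x) = 8x − 2

Step 1: lead(−2x⁶ + 13x⁵ + 25x⁴ + 75x³ + 21x² − 55x − 29) ÷ lead(D) = −2x⁶ ÷ −2x² = x⁴. Subtract (x⁴)·D = −2x⁶ − 3x⁵ − 9x⁴. Remainder: 16x⁵ + 34x⁴ + 75x³ + 21x² − 55x − 29.
Step 2: lead(16x⁵ + 34x⁴ + 75x³ + 21x² − 55x − 29) ÷ lead(D) = 16x⁵ ÷ −2x² = −8x³. Subtract (−8x³)·D = 16x⁵ + 24x⁴ + 72x³. Remainder: 10x⁴ + 3x³ + 21x² − 55x − 29.
Step 3: lead(10x⁴ + 3x³ + 21x² − 55x − 29) ÷ lead(D) = 10x⁴ ÷ −2x² = −5x². Subtract (−5x²)·D = 10x⁴ + 15x³ + 45x². Remainder: −12x³ − 24x² − 55x − 29.
Step 4: lead(−12x³ − 24x² − 55x − 29) ÷ lead(D) = −12x³ ÷ −2x² = 6x. Subtract (6x)·D = −12x³ − 18x² − 54x. Remainder: −6x² − x − 29.
Step 5: lead(−6x² − x − 29) ÷ lead(D) = −6x² ÷ −2x² = 3. Subtract (3)·D = −6x² − 9x − 27. Remainder: 8x − 2.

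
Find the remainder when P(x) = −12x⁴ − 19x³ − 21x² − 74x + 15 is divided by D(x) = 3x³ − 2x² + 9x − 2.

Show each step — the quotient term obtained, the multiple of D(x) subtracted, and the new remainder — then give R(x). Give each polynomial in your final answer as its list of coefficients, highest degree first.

Step 1: lead(−12x⁴ − 19x³ − 21x² − 74x + 15) ÷ lead(D) = −12x⁴ ÷ 3x³ = −4x. Subtract (−4x)·D = −12x⁴ + 8x³ − 36x² + 8x. Remainder: −27x³ + 15x² − 82x + 15.
Step 2: lead(−27x³ + 15x² − 82x + 15) ÷ lead(D) = −27x³ ÷ 3x³ = −9. Subtract (−9)·D = −27x³ + 18x² − 81x + 18. Remainder: −3x² − x − 3.

R = [-3, -1, -3]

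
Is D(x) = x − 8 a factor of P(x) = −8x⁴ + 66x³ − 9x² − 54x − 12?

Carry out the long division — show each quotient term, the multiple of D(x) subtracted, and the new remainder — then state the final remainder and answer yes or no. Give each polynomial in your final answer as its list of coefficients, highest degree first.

R = [4], so D(x) is not a factor of P(x). no

Step 1: lead(−8x⁴ + 66x³ − 9x² − 54x − 12) ÷ lead(D) = −8x⁴ ÷ x = −8x³. Subtract (−8x³)·D = −8x⁴ + 64x³. Remainder: 2x³ − 9x² − 54x − 12.
Step 2: lead(2x³ − 9x² − 54x − 12) ÷ lead(D) = 2x³ ÷ x = 2x². Subtract (2x²)·D = 2x³ − 16x². Remainder: 7x² − 54x − 12.
Step 3: lead(7x² − 54x − 12) ÷ lead(D) = 7x² ÷ x = 7x. Subtract (7x)·D = 7x² − 56x. Remainder: 2x − 12.
Step 4: lead(2x − 12) ÷ lead(D) = 2x ÷ x = 2. Subtract (2)·D = 2x − 16. Remainder: 4.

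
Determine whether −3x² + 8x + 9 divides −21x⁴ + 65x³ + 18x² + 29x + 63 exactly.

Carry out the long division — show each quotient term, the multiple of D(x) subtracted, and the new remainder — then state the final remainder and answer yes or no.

R(x) = 0, so D(x) is a factor of P(x). yes

Step 1: lead(−21x⁴ + 65x³ + 18x² + 29x + 63) ÷ lead(D) = −21x⁴ ÷ −3x² = 7x². Subtract (7x²)·D = −21x⁴ + 56x³ + 63x². Remainder: 9x³ − 45x² + 29x + 63.
Step 2: lead(9x³ − 45x² + 29x + 63) ÷ lead(D) = 9x³ ÷ −3x² = −3x. Subtract (−3x)·D = 9x³ − 24x² − 27x. Remainder: −21x² + 56x + 63.
Step 3: lead(−21x² + 56x + 63) ÷ lead(D) = −21x² ÷ −3x² = 7. Subtract (7)·D = −21x² + 56x + 63. Remainder: 0.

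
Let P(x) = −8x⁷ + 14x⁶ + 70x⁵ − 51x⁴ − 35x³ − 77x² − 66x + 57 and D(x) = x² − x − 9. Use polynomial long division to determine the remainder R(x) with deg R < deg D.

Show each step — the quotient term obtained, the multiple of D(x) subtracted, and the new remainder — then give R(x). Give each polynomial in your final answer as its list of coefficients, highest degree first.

R = [3]

Step 1: lead(−8x⁷ + 14x⁶ + 70x⁵ − 51x⁴ − 35x³ − 77x² − 66x + 57) ÷ lead(D) = −8x⁷ ÷ x² = −8x⁵. Subtract (−8x⁵)·D = −8x⁷ + 8x⁶ + 72x⁵. Remainder: 6x⁶ − 2x⁵ − 51x⁴ − 35x³ − 77x² − 66x + 57.
Step 2: lead(6x⁶ − 2x⁵ − 51x⁴ − 35x³ − 77x² − 66x + 57) ÷ lead(D) = 6x⁶ ÷ x² = 6x⁴. Subtract (6x⁴)·D = 6x⁶ − 6x⁵ − 54x⁴. Remainder: 4x⁵ + 3x⁴ − 35x³ − 77x² − 66x + 57.
Step 3: lead(4x⁵ + 3x⁴ − 35x³ − 77x² − 66x + 57) ÷ lead(D) = 4x⁵ ÷ x² = 4x³. Subtract (4x³)·D = 4x⁵ − 4x⁴ − 36x³. Remainder: 7x⁴ + x³ − 77x² − 66x + 57.
Step 4: lead(7x⁴ + x³ − 77x² − 66x + 57) ÷ lead(D) = 7x⁴ ÷ x² = 7x². Subtract (7x²)·D = 7x⁴ − 7x³ − 63x². Remainder: 8x³ − 14x² − 66x + 57.
Step 5: lead(8x³ − 14x² − 66x + 57) ÷ lead(D) = 8x³ ÷ x² = 8x. Subtract (8x)·D = 8x³ − 8x² − 72x. Remainder: −6x² + 6x + 57.
Step 6: lead(−6x² + 6x + 57) ÷ lead(D) = −6x² ÷ x² = −6. Subtract (−6)·D = −6x² + 6x + 54. Remainder: 3.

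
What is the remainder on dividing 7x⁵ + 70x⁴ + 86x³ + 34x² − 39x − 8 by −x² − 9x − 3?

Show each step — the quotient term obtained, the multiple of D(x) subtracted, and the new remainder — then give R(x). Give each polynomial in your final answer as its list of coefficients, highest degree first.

Step 1: lead(7x⁵ + 70x⁴ + 86x³ + 34x² − 39x − 8) ÷ lead(D) = 7x⁵ ÷ −x² = −7x³. Subtract (−7x³)·D = 7x⁵ + 63x⁴ + 21x³. Remainder: 7x⁴ + 65x³ + 34x² − 39x − 8.
Step 2: lead(7x⁴ + 65x³ + 34x² − 39x − 8) ÷ lead(D) = 7x⁴ ÷ −x² = −7x². Subtract (−7x²)·D = 7x⁴ + 63x³ + 21x². Remainder: 2x³ + 13x² − 39x − 8.
Step 3: lead(2x³ + 13x² − 39x − 8) ÷ lead(D) = 2x³ ÷ −x² = −2x. Subtract (−2x)·D = 2x³ + 18x² + 6x. Remainder: −5x² − 45x − 8.
Step 4: lead(−5x² − 45x − 8) ÷ lead(D) = −5x² ÷ −x² = 5. Subtract (5)·D = −5x² − 45x − 15. Remainder: 7.

R = [7]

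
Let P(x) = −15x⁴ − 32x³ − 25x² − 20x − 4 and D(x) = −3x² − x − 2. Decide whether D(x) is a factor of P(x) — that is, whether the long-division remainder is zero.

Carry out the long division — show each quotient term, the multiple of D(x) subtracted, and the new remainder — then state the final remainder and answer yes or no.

Step 1: lead(−15x⁴ − 32x³ − 25x² − 20x − 4) ÷ lead(D) = −15x⁴ ÷ −3x² = 5x². Subtract (5x²)·D = −15x⁴ − 5x³ − 10x². Remainder: −27x³ − 15x² − 20x − 4.
Step 2: lead(−27x³ − 15x² − 20x − 4) ÷ lead(D) = −27x³ ÷ −3x² = 9x. Subtract (9x)·D = −27x³ − 9x² − 18x. Remainder: −6x² − 2x − 4.
Step 3: lead(−6x² − 2x − 4) ÷ lead(D) = −6x² ÷ −3x² = 2. Subtract (2)·D = −6x² − 2x − 4. Remainder: 0.

R(x) = 0, so D(x) is a factor of P(x). yes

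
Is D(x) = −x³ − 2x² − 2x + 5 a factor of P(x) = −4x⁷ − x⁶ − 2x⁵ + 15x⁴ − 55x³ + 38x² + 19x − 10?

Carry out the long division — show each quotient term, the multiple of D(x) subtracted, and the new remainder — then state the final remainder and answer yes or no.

Step 1: lead(−4x⁷ − x⁶ − 2x⁵ + 15x⁴ − 55x³ + 38x² + 19x − 10) ÷ lead(D) = −4x⁷ ÷ −x³ = 4x⁴. Subtract (4x⁴)·D = −4x⁷ − 8x⁶ − 8x⁵ + 20x⁴. Remainder: 7x⁶ + 6x⁵ − 5x⁴ − 55x³ + 38x² + 19x − 10.
Step 2: lead(7x⁶ + 6x⁵ − 5x⁴ − 55x³ + 38x² + 19x − 10) ÷ lead(D) = 7x⁶ ÷ −x³ = −7x³. Subtract (−7x³)·D = 7x⁶ + 14x⁵ + 14x⁴ − 35x³. Remainder: −8x⁵ − 19x⁴ − 20x³ + 38x² + 19x − 10.
Step 3: lead(−8x⁵ − 19x⁴ − 20x³ + 38x² + 19x − 10) ÷ lead(D) = −8x⁵ ÷ −x³ = 8x². Subtract (8x²)·D = −8x⁵ − 16x⁴ − 16x³ + 40x². Remainder: −3x⁴ − 4x³ − 2x² + 19x − 10.
Step 4: lead(−3x⁴ − 4x³ − 2x² + 19x − 10) ÷ lead(D) = −3x⁴ ÷ −x³ = 3x. Subtract (3x)·D = −3x⁴ − 6x³ − 6x² + 15x. Remainder: 2x³ + 4x² + 4x − 10.
Step 5: lead(2x³ + 4x² + 4x − 10) ÷ lead(D) = 2x³ ÷ −x³ = −2. Subtract (−2)·D = 2x³ + 4x² + 4x − 10. Remainder: 0.

R(x) = 0, so D(x) is a factor of P(x). yes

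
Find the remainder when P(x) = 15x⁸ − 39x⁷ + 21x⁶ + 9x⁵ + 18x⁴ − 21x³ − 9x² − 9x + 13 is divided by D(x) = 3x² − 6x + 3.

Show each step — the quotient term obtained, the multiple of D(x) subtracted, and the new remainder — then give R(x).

Step 1: lead(15x⁸ − 39x⁷ + 21x⁶ + 9x⁵ + 18x⁴ − 21x³ − 9x² − 9x + 13) ÷ lead(D) = 15x⁸ ÷ 3x² = 5x⁶. Subtract (5x⁶)·D = 15x⁸ − 30x⁷ + 15x⁶. Remainder: −9x⁷ + 6x⁶ + 9x⁵ + 18x⁴ − 21x³ − 9x² − 9x + 13.
Step 2: lead(−9x⁷ + 6x⁶ + 9x⁵ + 18x⁴ − 21x³ − 9x² − 9x + 13) ÷ lead(D) = −9x⁷ ÷ 3x² = −3x⁵. Subtract (−3x⁵)·D = −9x⁷ + 18x⁶ − 9x⁵. Remainder: −12x⁶ + 18x⁵ + 18x⁴ − 21x³ − 9x² − 9x + 13.
Step 3: lead(−12x⁶ + 18x⁵ + 18x⁴ − 21x³ − 9x² − 9x + 13) ÷ lead(D) = −12x⁶ ÷ 3x² = −4x⁴. Subtract (−4x⁴)·D = −12x⁶ + 24x⁵ − 12x⁴. Remainder: −6x⁵ + 30x⁴ − 21x³ − 9x² − 9x + 13.
Step 4: lead(−6x⁵ + 30x⁴ − 21x³ − 9x² − 9x + 13) ÷ lead(D) = −6x⁵ ÷ 3x² = −2x³. Subtract (−2x³)·D = −6x⁵ + 12x⁴ − 6x³. Remainder: 18x⁴ − 15x³ − 9x² − 9x + 13.
Step 5: lead(18x⁴ − 15x³ − 9x² − 9x + 13) ÷ lead(D) = 18x⁴ ÷ 3x² = 6x². Subtract (6x²)·D = 18x⁴ − 36x³ + 18x². Remainder: 21x³ − 27x² − 9x + 13.
Step 6: lead(21x³ − 27x² − 9x + 13) ÷ lead(D) = 21x³ ÷ 3x² = 7x. Subtract (7x)·D = 21x³ − 42x² + 21x. Remainder: 15x² − 30x + 13.
Step 7: lead(15x² − 30x + 13) ÷ lead(D) = 15x² ÷ 3x² = 5. Subtract (5)·D = 15x² − 30x + 15. Remainder: −2.

R(x) = −2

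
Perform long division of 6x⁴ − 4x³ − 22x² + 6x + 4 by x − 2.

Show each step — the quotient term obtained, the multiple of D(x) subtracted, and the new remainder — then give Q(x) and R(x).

Step 1: lead(6x⁴ − 4x³ − 22x² + 6x + 4) ÷ lead(D) = 6x⁴ ÷ x = 6x³. Subtract (6x³)·D = 6x⁴ − 12x³. Remainder: 8x³ − 22x² + 6x + 4.
Step 2: lead(8x³ − 22x² + 6x + 4) ÷ lead(D) = 8x³ ÷ x = 8x². Subtract (8x²)·D = 8x³ − 16x². Remainder: −6x² + 6x + 4.
Step 3: lead(−6x² + 6x + 4) ÷ lead(D) = −6x² ÷ x = −6x. Subtract (−6x)·D = −6x² + 12x. Remainder: −6x + 4.
Step 4: lead(−6x + 4) ÷ lead(D) = −6x ÷ x = −6. Subtract (−6)·D = −6x + 12. Remainder: −8.

Q(x) = 6x³ + 8x² − 6x − 6; R(x) = −8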